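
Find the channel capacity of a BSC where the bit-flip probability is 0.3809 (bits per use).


H(p) = -p*log2(p) - (1-p)*log2(1-p) = -0.3809*log2(0.3809) - 0.6191*log2(0.6191) = 0.530409 + 0.428266 = 0.9587. C = 1 - H(p) = 1 - 0.9587 = 0.0413

0.0413 bits


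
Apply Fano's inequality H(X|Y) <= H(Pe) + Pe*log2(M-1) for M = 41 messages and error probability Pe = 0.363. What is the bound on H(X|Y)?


H(Pe) = -Pe*log2(Pe) - (1-Pe)*log2(1-Pe) = -0.363*log2(0.363) - 0.637*log2(0.637) = 0.530691 + 0.414454 = 0.9451. Pe*log2(M-1) = 0.363*log2(40) = 1.931860. Bound = H(Pe) + Pe*log2(M-1) = 0.530691 + 0.414454 + 1.931860 = 2.877

2.877 bits


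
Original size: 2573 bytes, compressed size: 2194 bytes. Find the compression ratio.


Ratio = original / compressed = 2573 / 2194 = 1.1727

1.1727


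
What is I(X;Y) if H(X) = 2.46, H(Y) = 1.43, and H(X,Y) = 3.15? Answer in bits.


I(X;Y) = H(X) + H(Y) - H(X,Y) = 2.46 + 1.43 - 3.15 = 0.74

0.74 bits


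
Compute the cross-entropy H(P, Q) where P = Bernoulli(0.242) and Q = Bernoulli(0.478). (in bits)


H(P,Q) = -p*log2(q) - (1-p)*log2(1-q). -0.242*log2(0.478) = 0.257710; -0.758*log2(0.522) = 0.710912. H(P,Q) = 0.257710 + 0.710912 = 0.9686

0.9686 bits


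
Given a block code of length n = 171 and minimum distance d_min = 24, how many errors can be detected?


Detection capability = d_min - 1 = 24 - 1 = 23

23 errors


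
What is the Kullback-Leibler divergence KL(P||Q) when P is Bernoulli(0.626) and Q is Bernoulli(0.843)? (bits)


KL = p*log2(p/q) + (1-p)*log2((1-p)/(1-q)) = 0.626*log2(0.626/0.843) + 0.374*log2(0.374/0.157) = 0.1996

0.1996 bits


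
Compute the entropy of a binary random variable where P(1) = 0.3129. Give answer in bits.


H = -p*log2(p) - (1-p)*log2(1-p). -0.3129*log2(0.3129) = 0.524491; -0.6871*log2(0.6871) = 0.372001. H = 0.524491 + 0.372001 = 0.8965

0.8965 bits


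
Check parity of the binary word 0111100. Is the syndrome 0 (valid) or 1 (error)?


Syndrome = XOR of all bits = 0 XOR 1 XOR 1 XOR 1 XOR 1 XOR 0 XOR 0 = 0

0


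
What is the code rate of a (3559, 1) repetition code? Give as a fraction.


Rate = k/n = 1/3559

1/3559


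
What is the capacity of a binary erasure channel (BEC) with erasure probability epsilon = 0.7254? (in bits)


C = 1 - epsilon = 1 - 0.7254 = 0.2746

0.2746 bits


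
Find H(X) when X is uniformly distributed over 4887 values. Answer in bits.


H = log2(n) = log2(4887) = 12.2547

12.2547 bits


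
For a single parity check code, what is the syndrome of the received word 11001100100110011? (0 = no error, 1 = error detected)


Syndrome = XOR of all bits = 1 XOR 1 XOR 0 XOR 0 XOR 1 XOR 1 XOR 0 XOR 0 XOR 1 XOR 0 XOR 0 XOR 1 XOR 1 XOR 0 XOR 0 XOR 1 XOR 1 = 1

1


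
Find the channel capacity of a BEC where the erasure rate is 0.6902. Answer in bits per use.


C = 1 - epsilon = 1 - 0.6902 = 0.3098

0.3098 bits


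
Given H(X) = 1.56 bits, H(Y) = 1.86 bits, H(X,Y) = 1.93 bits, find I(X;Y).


I(X;Y) = H(X) + H(Y) - H(X,Y) = 1.56 + 1.86 - 1.93 = 1.49

1.49 bits


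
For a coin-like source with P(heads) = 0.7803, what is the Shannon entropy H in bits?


H = -p*log2(p) - (1-p)*log2(1-p). -0.7803*log2(0.7803) = 0.279269; -0.2197*log2(0.2197) = 0.480351. H = 0.279269 + 0.480351 = 0.7596

0.7596 bits


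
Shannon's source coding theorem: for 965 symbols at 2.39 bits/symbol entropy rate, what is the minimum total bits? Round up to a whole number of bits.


Minimum bits >= n * H = 965 * 2.39 = 2306.35, rounded up to a whole number of bits = 2307

2307 bits


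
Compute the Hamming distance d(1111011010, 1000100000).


Count differing positions: . ^ ^ ^ ^ ^ ^ . ^ . = 7 differences

7


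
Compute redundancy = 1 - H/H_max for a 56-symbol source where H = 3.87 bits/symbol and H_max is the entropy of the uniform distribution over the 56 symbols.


H_max = log2(K) = log2(56) = 5.8074 bits/symbol. Redundancy = 1 - H/H_max = 1 - 3.87/5.8074 = 1 - 0.6664 = 0.3336

0.3336


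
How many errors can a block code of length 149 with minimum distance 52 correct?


Correction capability = floor((d-1)/2) = floor((52-1)/2) = 25

25 errors


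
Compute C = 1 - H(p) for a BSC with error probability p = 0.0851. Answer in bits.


H(p) = -p*log2(p) - (1-p)*log2(1-p) = -0.0851*log2(0.0851) - 0.9149*log2(0.9149) = 0.302505 + 0.117395 = 0.4199. C = 1 - H(p) = 1 - 0.4199 = 0.5801

0.5801 bits


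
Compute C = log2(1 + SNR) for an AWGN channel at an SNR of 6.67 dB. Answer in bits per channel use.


SNR_linear = 10^(6.67/10) = 4.6452; C = log2(1 + SNR_linear) = log2(1 + 4.6452) = 2.497

2.497 bits/channel use


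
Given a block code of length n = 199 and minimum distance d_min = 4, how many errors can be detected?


Detection capability = d_min - 1 = 4 - 1 = 3

3 errors


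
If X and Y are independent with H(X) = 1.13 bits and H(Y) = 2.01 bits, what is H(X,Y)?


For independent variables, H(X,Y) = H(X) + H(Y) = 1.13 + 2.01 = 3.14

3.14 bits


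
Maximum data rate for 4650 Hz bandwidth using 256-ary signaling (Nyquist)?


Rate = 2 * B * log2(M) = 2 * 4650 * 8.0 = 74400.0

74400.0 bps


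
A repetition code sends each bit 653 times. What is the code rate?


Rate = k/n = 1/653

1/653


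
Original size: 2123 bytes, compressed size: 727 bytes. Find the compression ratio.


Ratio = original / compressed = 2123 / 727 = 2.9202

2.9202


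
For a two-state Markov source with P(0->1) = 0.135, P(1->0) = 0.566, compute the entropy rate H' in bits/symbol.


Stationary distribution: pi_0 = p10/(p01+p10) = 0.8074, pi_1 = 0.1926. Entropy rate H' = pi_0*H(p01) + pi_1*H(p10) = 0.8074*0.571 + 0.1926*0.9874 = 0.6512

0.6512 bits/symbol


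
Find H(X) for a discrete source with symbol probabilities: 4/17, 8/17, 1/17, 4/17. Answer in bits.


H = -sum(p_i * log2(p_i)). Terms: -(4/17)*log2(4/17) = 0.491168; -(8/17)*log2(8/17) = 0.511747; -(1/17)*log2(1/17) = 0.240439; -(4/17)*log2(4/17) = 0.491168. H = 0.491168 + 0.511747 + 0.240439 + 0.491168 = 1.7345

1.7345 bits


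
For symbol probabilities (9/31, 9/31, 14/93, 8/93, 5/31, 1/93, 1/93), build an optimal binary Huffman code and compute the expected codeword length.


Huffman construction (repeatedly merge the two least-probable nodes; each merge adds 1 bit to every symbol beneath it): 1/93 + 1/93 = 2/93; 2/93 + 8/93 = 10/93; 10/93 + 14/93 = 8/31; 5/31 + 8/31 = 13/31; 9/31 + 9/31 = 18/31; 13/31 + 18/31 = 1. Resulting codeword lengths (in the order the probabilities were given): (2, 2, 3, 4, 2, 5, 5). L_avg = sum(p_i * l_i) = 9/31*2 + 9/31*2 + 14/93*3 + 8/93*4 + 5/31*2 + 1/93*5 + 1/93*5 = 74/31 = 2.3871

2.3871 bits


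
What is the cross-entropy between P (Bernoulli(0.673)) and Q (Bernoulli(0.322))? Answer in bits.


H(P,Q) = -p*log2(q) - (1-p)*log2(1-q). -0.673*log2(0.322) = 1.100266; -0.327*log2(0.678) = 0.183330. H(P,Q) = 1.100266 + 0.183330 = 1.2836

1.2836 bits


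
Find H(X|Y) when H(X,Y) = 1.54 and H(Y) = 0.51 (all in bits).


H(X|Y) = H(X,Y) - H(Y) = 1.54 - 0.51 = 1.03

1.03 bits


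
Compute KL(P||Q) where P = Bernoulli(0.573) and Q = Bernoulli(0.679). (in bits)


KL = p*log2(p/q) + (1-p)*log2((1-p)/(1-q)) = 0.573*log2(0.573/0.679) + 0.427*log2(0.427/0.321) = 0.0355

0.0355 bits


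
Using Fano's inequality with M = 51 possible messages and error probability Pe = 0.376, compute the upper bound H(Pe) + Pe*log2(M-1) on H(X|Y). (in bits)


H(Pe) = -Pe*log2(Pe) - (1-Pe)*log2(1-Pe) = -0.376*log2(0.376) - 0.624*log2(0.624) = 0.530609 + 0.424558 = 0.9552. Pe*log2(M-1) = 0.376*log2(50) = 2.122090. Bound = H(Pe) + Pe*log2(M-1) = 0.530609 + 0.424558 + 2.122090 = 3.0773

3.0773 bits


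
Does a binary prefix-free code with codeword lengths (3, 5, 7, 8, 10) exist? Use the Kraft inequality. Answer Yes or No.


Kraft sum = sum(2^(-l_i)) = 0.1689, need <= 1. Result: satisfied (a binary prefix-free code with these lengths exists)

Yes


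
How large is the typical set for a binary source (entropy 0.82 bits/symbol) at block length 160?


log2|A_typical| = nH = 160 * 0.82 = 131.2, so |A_typical| ~ 2^131.2 = 3.127e+39

3.127e+39


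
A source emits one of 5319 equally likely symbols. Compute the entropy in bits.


H = log2(n) = log2(5319) = 12.3769

12.3769 bits


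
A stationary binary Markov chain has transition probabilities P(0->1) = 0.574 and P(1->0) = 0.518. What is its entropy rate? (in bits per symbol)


Stationary distribution: pi_0 = p10/(p01+p10) = 0.4744, pi_1 = 0.5256. Entropy rate H' = pi_0*H(p01) + pi_1*H(p10) = 0.4744*0.9841 + 0.5256*0.9991 = 0.992

0.992 bits/symbol


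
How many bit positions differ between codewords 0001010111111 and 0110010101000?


Count differing positions: . ^ ^ ^ . . . . ^ . ^ ^ ^ = 7 differences

7


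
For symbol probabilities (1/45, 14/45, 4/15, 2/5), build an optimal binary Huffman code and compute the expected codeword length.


Huffman construction (repeatedly merge the two least-probable nodes; each merge adds 1 bit to every symbol beneath it): 1/45 + 4/15 = 13/45; 13/45 + 14/45 = 3/5; 2/5 + 3/5 = 1. Resulting codeword lengths (in the order the probabilities were given): (3, 2, 3, 1). L_avg = sum(p_i * l_i) = 1/45*3 + 14/45*2 + 4/15*3 + 2/5*1 = 17/9 = 1.8889

1.8889 bits


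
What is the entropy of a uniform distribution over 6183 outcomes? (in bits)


H = log2(n) = log2(6183) = 12.5941

12.5941 bits


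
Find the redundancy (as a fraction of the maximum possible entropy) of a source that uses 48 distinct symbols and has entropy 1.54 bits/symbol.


H_max = log2(K) = log2(48) = 5.585 bits/symbol. Redundancy = 1 - H/H_max = 1 - 1.54/5.585 = 1 - 0.2757 = 0.7243

0.7243


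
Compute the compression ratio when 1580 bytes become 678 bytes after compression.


Ratio = original / compressed = 1580 / 678 = 2.3304

2.3304


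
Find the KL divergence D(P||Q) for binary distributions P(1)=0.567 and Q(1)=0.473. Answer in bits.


KL = p*log2(p/q) + (1-p)*log2((1-p)/(1-q)) = 0.567*log2(0.567/0.473) + 0.433*log2(0.433/0.527) = 0.0255

0.0255 bits


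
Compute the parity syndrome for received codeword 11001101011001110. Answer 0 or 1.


Syndrome = XOR of all bits = 1 XOR 1 XOR 0 XOR 0 XOR 1 XOR 1 XOR 0 XOR 1 XOR 0 XOR 1 XOR 1 XOR 0 XOR 0 XOR 1 XOR 1 XOR 1 XOR 0 = 0

0


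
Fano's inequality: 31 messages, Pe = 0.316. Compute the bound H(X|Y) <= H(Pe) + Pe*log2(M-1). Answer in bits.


H(Pe) = -Pe*log2(Pe) - (1-Pe)*log2(1-Pe) = -0.316*log2(0.316) - 0.684*log2(0.684) = 0.525193 + 0.374785 = 0.9. Pe*log2(M-1) = 0.316*log2(30) = 1.550577. Bound = H(Pe) + Pe*log2(M-1) = 0.525193 + 0.374785 + 1.550577 = 2.4506

2.4506 bits


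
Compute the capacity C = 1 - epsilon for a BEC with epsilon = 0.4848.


C = 1 - epsilon = 1 - 0.4848 = 0.5152

0.5152 bits


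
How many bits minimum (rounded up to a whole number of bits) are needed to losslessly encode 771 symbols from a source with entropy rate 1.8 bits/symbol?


Minimum bits >= n * H = 771 * 1.8 = 1387.8, rounded up to a whole number of bits = 1388

1388 bits


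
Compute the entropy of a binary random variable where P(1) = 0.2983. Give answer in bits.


H = -p*log2(p) - (1-p)*log2(1-p). -0.2983*log2(0.2983) = 0.520582; -0.7017*log2(0.7017) = 0.358620. H = 0.520582 + 0.358620 = 0.8792

0.8792 bits


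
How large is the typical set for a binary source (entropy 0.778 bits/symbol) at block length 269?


log2|A_typical| = nH = 269 * 0.778 = 209.282, so |A_typical| ~ 2^209.282 = 1.000e+63

1.000e+63


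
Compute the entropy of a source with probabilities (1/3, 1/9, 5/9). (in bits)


H = -sum(p_i * log2(p_i)). Terms: -(1/3)*log2(1/3) = 0.528321; -(1/9)*log2(1/9) = 0.352214; -(5/9)*log2(5/9) = 0.471109. H = 0.528321 + 0.352214 + 0.471109 = 1.3516

1.3516 bits


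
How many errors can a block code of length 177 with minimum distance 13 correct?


Correction capability = floor((d-1)/2) = floor((13-1)/2) = 6

6 errors


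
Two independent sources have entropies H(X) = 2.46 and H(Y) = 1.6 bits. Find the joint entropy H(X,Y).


For independent variables, H(X,Y) = H(X) + H(Y) = 2.46 + 1.6 = 4.06

4.06 bits


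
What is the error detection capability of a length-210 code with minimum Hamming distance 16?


Detection capability = d_min - 1 = 16 - 1 = 15

15 errors


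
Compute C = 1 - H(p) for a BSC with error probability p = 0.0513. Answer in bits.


H(p) = -p*log2(p) - (1-p)*log2(1-p) = -0.0513*log2(0.0513) - 0.9487*log2(0.9487) = 0.219815 + 0.072079 = 0.2919. C = 1 - H(p) = 1 - 0.2919 = 0.7081

0.7081 bits


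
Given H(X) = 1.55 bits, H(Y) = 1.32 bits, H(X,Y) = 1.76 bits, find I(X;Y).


I(X;Y) = H(X) + H(Y) - H(X,Y) = 1.55 + 1.32 - 1.76 = 1.11

1.11 bits


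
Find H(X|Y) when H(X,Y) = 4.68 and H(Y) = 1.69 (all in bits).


H(X|Y) = H(X,Y) - H(Y) = 4.68 - 1.69 = 2.99

2.99 bits


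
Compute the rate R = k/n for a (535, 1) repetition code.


Rate = k/n = 1/535

1/535


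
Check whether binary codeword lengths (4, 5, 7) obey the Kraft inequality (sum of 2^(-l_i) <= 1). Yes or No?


Kraft sum = sum(2^(-l_i)) = 0.1016, need <= 1. Result: satisfied (a binary prefix-free code with these lengths exists)

Yes


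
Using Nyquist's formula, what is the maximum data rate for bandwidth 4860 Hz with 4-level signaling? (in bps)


Rate = 2 * B * log2(M) = 2 * 4860 * 2.0 = 19440.0

19440.0 bps


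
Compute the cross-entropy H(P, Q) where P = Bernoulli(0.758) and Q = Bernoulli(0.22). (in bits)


H(P,Q) = -p*log2(q) - (1-p)*log2(1-q). -0.758*log2(0.22) = 1.655794; -0.242*log2(0.78) = 0.086746. H(P,Q) = 1.655794 + 0.086746 = 1.7425

1.7425 bits


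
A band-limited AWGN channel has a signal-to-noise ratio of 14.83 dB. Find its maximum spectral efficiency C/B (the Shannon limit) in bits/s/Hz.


SNR_linear = 10^(14.83/10) = 30.4089; C/B = log2(1 + SNR_linear) = log2(1 + 30.4089) = 4.9731

4.9731 bits/s/Hz


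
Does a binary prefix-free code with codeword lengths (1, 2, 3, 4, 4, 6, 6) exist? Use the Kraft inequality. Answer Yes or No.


Kraft sum = sum(2^(-l_i)) = 1.0312, need <= 1. Result: violated (a binary prefix-free code with these lengths cannot exist)

No


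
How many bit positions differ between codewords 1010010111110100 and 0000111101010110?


Count differing positions: ^ . ^ . ^ . ^ . ^ . ^ . . . ^ . = 7 differences

7


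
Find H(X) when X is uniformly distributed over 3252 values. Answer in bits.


H = log2(n) = log2(3252) = 11.6671

11.6671 bits


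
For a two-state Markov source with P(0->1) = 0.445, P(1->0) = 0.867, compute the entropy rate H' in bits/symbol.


Stationary distribution: pi_0 = p10/(p01+p10) = 0.6608, pi_1 = 0.3392. Entropy rate H' = pi_0*H(p01) + pi_1*H(p10) = 0.6608*0.9913 + 0.3392*0.5656 = 0.8469

0.8469 bits/symbol


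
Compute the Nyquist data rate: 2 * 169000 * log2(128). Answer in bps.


Rate = 2 * B * log2(M) = 2 * 169000 * 7.0 = 2366000.0

2366000.0 bps


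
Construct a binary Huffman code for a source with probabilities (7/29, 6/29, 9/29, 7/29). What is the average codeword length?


Huffman construction (repeatedly merge the two least-probable nodes; each merge adds 1 bit to every symbol beneath it): 6/29 + 7/29 = 13/29; 7/29 + 9/29 = 16/29; 13/29 + 16/29 = 1. Resulting codeword lengths (in the order the probabilities were given): (2, 2, 2, 2). L_avg = sum(p_i * l_i) = 7/29*2 + 6/29*2 + 9/29*2 + 7/29*2 = 2

2.0 bits


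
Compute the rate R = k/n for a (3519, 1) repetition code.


Rate = k/n = 1/3519

1/3519


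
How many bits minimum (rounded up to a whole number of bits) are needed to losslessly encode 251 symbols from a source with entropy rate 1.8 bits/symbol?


Minimum bits >= n * H = 251 * 1.8 = 451.8, rounded up to a whole number of bits = 452

452 bits


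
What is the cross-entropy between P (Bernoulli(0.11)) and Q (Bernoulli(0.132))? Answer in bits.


H(P,Q) = -p*log2(q) - (1-p)*log2(1-q). -0.11*log2(0.132) = 0.321353; -0.89*log2(0.868) = 0.181767. H(P,Q) = 0.321353 + 0.181767 = 0.5031

0.5031 bits


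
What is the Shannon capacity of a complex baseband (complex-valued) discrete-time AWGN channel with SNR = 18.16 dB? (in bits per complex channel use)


SNR_linear = 10^(18.16/10) = 65.4636; C = log2(1 + SNR_linear) = log2(1 + 65.4636) = 6.0545

6.0545 bits/channel use


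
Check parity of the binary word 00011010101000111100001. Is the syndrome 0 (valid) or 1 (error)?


Syndrome = XOR of all bits = 0 XOR 0 XOR 0 XOR 1 XOR 1 XOR 0 XOR 1 XOR 0 XOR 1 XOR 0 XOR 1 XOR 0 XOR 0 XOR 0 XOR 1 XOR 1 XOR 1 XOR 1 XOR 0 XOR 0 XOR 0 XOR 0 XOR 1 = 0

0


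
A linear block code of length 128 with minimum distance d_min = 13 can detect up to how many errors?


Detection capability = d_min - 1 = 13 - 1 = 12

12 errors


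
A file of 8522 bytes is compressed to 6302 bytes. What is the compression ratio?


Ratio = original / compressed = 8522 / 6302 = 1.3523

1.3523


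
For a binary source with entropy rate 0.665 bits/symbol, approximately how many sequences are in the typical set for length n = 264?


log2|A_typical| = nH = 264 * 0.665 = 175.56, so |A_typical| ~ 2^175.56 = 7.060e+52

7.060e+52


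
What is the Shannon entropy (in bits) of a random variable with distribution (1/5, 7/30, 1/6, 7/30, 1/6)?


H = -sum(p_i * log2(p_i)). Terms: -(1/5)*log2(1/5) = 0.464386; -(7/30)*log2(7/30) = 0.489892; -(1/6)*log2(1/6) = 0.430827; -(7/30)*log2(7/30) = 0.489892; -(1/6)*log2(1/6) = 0.430827. H = 0.464386 + 0.489892 + 0.430827 + 0.489892 + 0.430827 = 2.3058

2.3058 bits


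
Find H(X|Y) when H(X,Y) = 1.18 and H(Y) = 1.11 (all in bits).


H(X|Y) = H(X,Y) - H(Y) = 1.18 - 1.11 = 0.07

0.07 bits


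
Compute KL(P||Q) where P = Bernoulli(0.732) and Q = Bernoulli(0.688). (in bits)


KL = p*log2(p/q) + (1-p)*log2((1-p)/(1-q)) = 0.732*log2(0.732/0.688) + 0.268*log2(0.268/0.312) = 0.0067

0.0067 bits


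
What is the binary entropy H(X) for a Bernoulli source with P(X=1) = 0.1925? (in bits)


H = -p*log2(p) - (1-p)*log2(1-p). -0.1925*log2(0.1925) = 0.457586; -0.8075*log2(0.8075) = 0.249086. H = 0.457586 + 0.249086 = 0.7067

0.7067 bits


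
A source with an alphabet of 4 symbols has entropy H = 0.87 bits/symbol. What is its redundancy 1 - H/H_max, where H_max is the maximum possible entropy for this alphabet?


H_max = log2(K) = log2(4) = 2.0 bits/symbol. Redundancy = 1 - H/H_max = 1 - 0.87/2.0 = 1 - 0.435 = 0.565

0.565


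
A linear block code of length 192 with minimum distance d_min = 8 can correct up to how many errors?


Correction capability = floor((d-1)/2) = floor((8-1)/2) = 3

3 errors


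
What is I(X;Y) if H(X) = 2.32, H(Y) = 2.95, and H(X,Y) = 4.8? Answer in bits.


I(X;Y) = H(X) + H(Y) - H(X,Y) = 2.32 + 2.95 - 4.8 = 0.47

0.47 bits


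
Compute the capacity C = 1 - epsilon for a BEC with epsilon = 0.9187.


C = 1 - epsilon = 1 - 0.9187 = 0.0813

0.0813 bits


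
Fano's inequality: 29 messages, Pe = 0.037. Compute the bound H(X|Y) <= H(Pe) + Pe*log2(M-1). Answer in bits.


H(Pe) = -Pe*log2(Pe) - (1-Pe)*log2(1-Pe) = -0.037*log2(0.037) - 0.963*log2(0.963) = 0.175984 + 0.052380 = 0.2284. Pe*log2(M-1) = 0.037*log2(28) = 0.177872. Bound = H(Pe) + Pe*log2(M-1) = 0.175984 + 0.052380 + 0.177872 = 0.4062

0.4062 bits


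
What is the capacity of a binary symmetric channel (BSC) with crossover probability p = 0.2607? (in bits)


H(p) = -p*log2(p) - (1-p)*log2(1-p) = -0.2607*log2(0.2607) - 0.7393*log2(0.7393) = 0.505637 + 0.322163 = 0.8278. C = 1 - H(p) = 1 - 0.8278 = 0.1722

0.1722 bits


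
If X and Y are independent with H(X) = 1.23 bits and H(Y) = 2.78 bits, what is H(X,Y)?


For independent variables, H(X,Y) = H(X) + H(Y) = 1.23 + 2.78 = 4.01

4.01 bits


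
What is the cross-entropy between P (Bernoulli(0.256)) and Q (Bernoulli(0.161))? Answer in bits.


H(P,Q) = -p*log2(q) - (1-p)*log2(1-q). -0.256*log2(0.161) = 0.674526; -0.744*log2(0.839) = 0.188423. H(P,Q) = 0.674526 + 0.188423 = 0.8629

0.8629 bits


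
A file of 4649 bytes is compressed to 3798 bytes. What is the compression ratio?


Ratio = original / compressed = 4649 / 3798 = 1.2241

1.2241


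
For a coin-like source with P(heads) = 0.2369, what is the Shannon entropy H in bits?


H = -p*log2(p) - (1-p)*log2(1-p). -0.2369*log2(0.2369) = 0.492195; -0.7631*log2(0.7631) = 0.297652. H = 0.492195 + 0.297652 = 0.7898

0.7898 bits


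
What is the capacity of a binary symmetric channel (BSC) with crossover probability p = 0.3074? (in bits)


H(p) = -p*log2(p) - (1-p)*log2(1-p) = -0.3074*log2(0.3074) - 0.6926*log2(0.6926) = 0.523137 + 0.367013 = 0.8901. C = 1 - H(p) = 1 - 0.8901 = 0.1099

0.1099 bits


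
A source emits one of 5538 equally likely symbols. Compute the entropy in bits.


H = log2(n) = log2(5538) = 12.4351

12.4351 bits


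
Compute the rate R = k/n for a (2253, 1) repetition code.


Rate = k/n = 1/2253

1/2253


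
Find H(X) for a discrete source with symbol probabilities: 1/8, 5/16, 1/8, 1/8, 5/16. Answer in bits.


H = -sum(p_i * log2(p_i)). Terms: -(1/8)*log2(1/8) = 0.375000; -(5/16)*log2(5/16) = 0.524397; -(1/8)*log2(1/8) = 0.375000; -(1/8)*log2(1/8) = 0.375000; -(5/16)*log2(5/16) = 0.524397. H = 0.375000 + 0.524397 + 0.375000 + 0.375000 + 0.524397 = 2.1738

2.1738 bits


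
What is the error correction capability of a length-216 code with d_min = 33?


Correction capability = floor((d-1)/2) = floor((33-1)/2) = 16

16 errors


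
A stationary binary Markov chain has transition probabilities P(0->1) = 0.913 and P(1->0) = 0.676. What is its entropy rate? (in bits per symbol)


Stationary distribution: pi_0 = p10/(p01+p10) = 0.4254, pi_1 = 0.5746. Entropy rate H' = pi_0*H(p01) + pi_1*H(p10) = 0.4254*0.4264 + 0.5746*0.9087 = 0.7035

0.7035 bits/symbol


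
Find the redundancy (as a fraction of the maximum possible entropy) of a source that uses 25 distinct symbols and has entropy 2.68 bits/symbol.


H_max = log2(K) = log2(25) = 4.6439 bits/symbol. Redundancy = 1 - H/H_max = 1 - 2.68/4.6439 = 1 - 0.5771 = 0.4229

0.4229


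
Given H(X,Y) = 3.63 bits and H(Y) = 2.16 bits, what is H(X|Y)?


H(X|Y) = H(X,Y) - H(Y) = 3.63 - 2.16 = 1.47

1.47 bits


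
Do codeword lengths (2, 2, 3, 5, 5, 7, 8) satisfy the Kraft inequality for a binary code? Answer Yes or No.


Kraft sum = sum(2^(-l_i)) = 0.6992, need <= 1. Result: satisfied (a binary prefix-free code with these lengths exists)

Yes


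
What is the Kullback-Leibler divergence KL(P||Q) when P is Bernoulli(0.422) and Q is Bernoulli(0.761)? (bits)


KL = p*log2(p/q) + (1-p)*log2((1-p)/(1-q)) = 0.422*log2(0.422/0.761) + 0.578*log2(0.578/0.239) = 0.3774

0.3774 bits


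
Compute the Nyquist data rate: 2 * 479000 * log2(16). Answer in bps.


Rate = 2 * B * log2(M) = 2 * 479000 * 4.0 = 3832000.0

3832000.0 bps


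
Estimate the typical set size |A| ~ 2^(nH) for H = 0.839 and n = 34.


log2|A_typical| = nH = 34 * 0.839 = 28.526, so |A_typical| ~ 2^28.526 = 3.865e+08

3.865e+08


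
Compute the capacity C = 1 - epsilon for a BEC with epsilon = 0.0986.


C = 1 - epsilon = 1 - 0.0986 = 0.9014

0.9014 bits


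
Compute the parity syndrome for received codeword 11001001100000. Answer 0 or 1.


Syndrome = XOR of all bits = 1 XOR 1 XOR 0 XOR 0 XOR 1 XOR 0 XOR 0 XOR 1 XOR 1 XOR 0 XOR 0 XOR 0 XOR 0 XOR 0 = 1

1


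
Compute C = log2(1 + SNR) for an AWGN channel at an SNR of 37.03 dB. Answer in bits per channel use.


SNR_linear = 10^(37.03/10) = 5046.613; C = log2(1 + SNR_linear) = log2(1 + 5046.613) = 12.3014

12.3014 bits/channel use


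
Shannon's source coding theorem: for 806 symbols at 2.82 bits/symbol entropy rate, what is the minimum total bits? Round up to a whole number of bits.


Minimum bits >= n * H = 806 * 2.82 = 2272.92, rounded up to a whole number of bits = 2273

2273 bits


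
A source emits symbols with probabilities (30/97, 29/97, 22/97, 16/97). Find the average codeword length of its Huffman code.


Huffman construction (repeatedly merge the two least-probable nodes; each merge adds 1 bit to every symbol beneath it): 16/97 + 22/97 = 38/97; 29/97 + 30/97 = 59/97; 38/97 + 59/97 = 1. Resulting codeword lengths (in the order the probabilities were given): (2, 2, 2, 2). L_avg = sum(p_i * l_i) = 30/97*2 + 29/97*2 + 22/97*2 + 16/97*2 = 2

2.0 bits


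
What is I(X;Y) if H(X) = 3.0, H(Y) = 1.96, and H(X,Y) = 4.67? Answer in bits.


I(X;Y) = H(X) + H(Y) - H(X,Y) = 3.0 + 1.96 - 4.67 = 0.29

0.29 bits


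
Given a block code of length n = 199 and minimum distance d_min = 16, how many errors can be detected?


Detection capability = d_min - 1 = 16 - 1 = 15

15 errors


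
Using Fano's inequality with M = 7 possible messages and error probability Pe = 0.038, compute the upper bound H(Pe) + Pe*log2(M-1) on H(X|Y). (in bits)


H(Pe) = -Pe*log2(Pe) - (1-Pe)*log2(1-Pe) = -0.038*log2(0.038) - 0.962*log2(0.962) = 0.179279 + 0.053767 = 0.233. Pe*log2(M-1) = 0.038*log2(6) = 0.098229. Bound = H(Pe) + Pe*log2(M-1) = 0.179279 + 0.053767 + 0.098229 = 0.3313

0.3313 bits


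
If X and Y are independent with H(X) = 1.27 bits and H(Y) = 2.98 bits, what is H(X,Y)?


For independent variables, H(X,Y) = H(X) + H(Y) = 1.27 + 2.98 = 4.25

4.25 bits


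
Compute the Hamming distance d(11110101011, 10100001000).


Count differing positions: . ^ . ^ . ^ . . . ^ ^ = 5 differences

5


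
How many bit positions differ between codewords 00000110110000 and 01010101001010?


Count differing positions: . ^ . ^ . . ^ ^ ^ ^ ^ . ^ . = 8 differences

8


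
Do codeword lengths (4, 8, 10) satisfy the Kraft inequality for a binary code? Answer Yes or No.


Kraft sum = sum(2^(-l_i)) = 0.0674, need <= 1. Result: satisfied (a binary prefix-free code with these lengths exists)

Yes


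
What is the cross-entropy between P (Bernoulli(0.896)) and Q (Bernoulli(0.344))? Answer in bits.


H(P,Q) = -p*log2(q) - (1-p)*log2(1-q). -0.896*log2(0.344) = 1.379409; -0.104*log2(0.656) = 0.063256. H(P,Q) = 1.379409 + 0.063256 = 1.4427

1.4427 bits


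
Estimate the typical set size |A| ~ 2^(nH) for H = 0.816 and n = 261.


log2|A_typical| = nH = 261 * 0.816 = 212.976, so |A_typical| ~ 2^212.976 = 1.295e+64

1.295e+64


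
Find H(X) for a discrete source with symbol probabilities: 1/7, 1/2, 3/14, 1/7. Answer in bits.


H = -sum(p_i * log2(p_i)). Terms: -(1/7)*log2(1/7) = 0.401051; -(1/2)*log2(1/2) = 0.500000; -(3/14)*log2(3/14) = 0.476227; -(1/7)*log2(1/7) = 0.401051. H = 0.401051 + 0.500000 + 0.476227 + 0.401051 = 1.7783

1.7783 bits


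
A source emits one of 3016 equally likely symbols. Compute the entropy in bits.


H = log2(n) = log2(3016) = 11.5584

11.5584 bits


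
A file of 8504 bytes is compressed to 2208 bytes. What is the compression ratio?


Ratio = original / compressed = 8504 / 2208 = 3.8514

3.8514


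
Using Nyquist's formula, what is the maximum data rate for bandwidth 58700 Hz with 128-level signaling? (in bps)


Rate = 2 * B * log2(M) = 2 * 58700 * 7.0 = 821800.0

821800.0 bps


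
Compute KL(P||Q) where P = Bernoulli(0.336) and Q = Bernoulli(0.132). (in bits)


KL = p*log2(p/q) + (1-p)*log2((1-p)/(1-q)) = 0.336*log2(0.336/0.132) + 0.664*log2(0.664/0.868) = 0.1963

0.1963 bits


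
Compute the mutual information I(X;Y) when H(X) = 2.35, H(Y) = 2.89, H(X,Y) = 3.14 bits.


I(X;Y) = H(X) + H(Y) - H(X,Y) = 2.35 + 2.89 - 3.14 = 2.1

2.1 bits


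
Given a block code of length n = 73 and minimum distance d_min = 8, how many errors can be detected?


Detection capability = d_min - 1 = 8 - 1 = 7

7 errors


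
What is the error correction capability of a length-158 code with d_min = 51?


Correction capability = floor((d-1)/2) = floor((51-1)/2) = 25

25 errors


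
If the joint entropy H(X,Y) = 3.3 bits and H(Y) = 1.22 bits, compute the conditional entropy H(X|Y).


H(X|Y) = H(X,Y) - H(Y) = 3.3 - 1.22 = 2.08

2.08 bits


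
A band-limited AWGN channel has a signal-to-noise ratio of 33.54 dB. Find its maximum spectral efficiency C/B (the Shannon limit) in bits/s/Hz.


SNR_linear = 10^(33.54/10) = 2259.4358; C/B = log2(1 + SNR_linear) = log2(1 + 2259.4358) = 11.1424

11.1424 bits/s/Hz


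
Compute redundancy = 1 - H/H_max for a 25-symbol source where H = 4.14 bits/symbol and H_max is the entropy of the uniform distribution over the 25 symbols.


H_max = log2(K) = log2(25) = 4.6439 bits/symbol. Redundancy = 1 - H/H_max = 1 - 4.14/4.6439 = 1 - 0.8915 = 0.1085

0.1085


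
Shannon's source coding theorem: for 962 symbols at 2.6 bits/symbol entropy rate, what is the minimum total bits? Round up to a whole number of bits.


Minimum bits >= n * H = 962 * 2.6 = 2501.2, rounded up to a whole number of bits = 2502

2502 bits


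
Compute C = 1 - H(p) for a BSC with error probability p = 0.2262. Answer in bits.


H(p) = -p*log2(p) - (1-p)*log2(1-p) = -0.2262*log2(0.2262) - 0.7738*log2(0.7738) = 0.485047 + 0.286281 = 0.7713. C = 1 - H(p) = 1 - 0.7713 = 0.2287

0.2287 bits


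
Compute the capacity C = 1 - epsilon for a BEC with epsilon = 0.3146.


C = 1 - epsilon = 1 - 0.3146 = 0.6854

0.6854 bits


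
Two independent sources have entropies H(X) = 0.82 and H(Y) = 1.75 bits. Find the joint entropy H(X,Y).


For independent variables, H(X,Y) = H(X) + H(Y) = 0.82 + 1.75 = 2.57

2.57 bits


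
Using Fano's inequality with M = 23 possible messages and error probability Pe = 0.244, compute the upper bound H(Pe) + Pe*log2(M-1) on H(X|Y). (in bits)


H(Pe) = -Pe*log2(Pe) - (1-Pe)*log2(1-Pe) = -0.244*log2(0.244) - 0.756*log2(0.756) = 0.496551 + 0.305078 = 0.8016. Pe*log2(M-1) = 0.244*log2(22) = 1.088101. Bound = H(Pe) + Pe*log2(M-1) = 0.496551 + 0.305078 + 1.088101 = 1.8897

1.8897 bits


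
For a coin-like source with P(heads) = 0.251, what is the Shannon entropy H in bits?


H = -p*log2(p) - (1-p)*log2(1-p). -0.251*log2(0.251) = 0.500554; -0.749*log2(0.749) = 0.312305. H = 0.500554 + 0.312305 = 0.8129

0.8129 bits


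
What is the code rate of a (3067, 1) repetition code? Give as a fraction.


Rate = k/n = 1/3067

1/3067


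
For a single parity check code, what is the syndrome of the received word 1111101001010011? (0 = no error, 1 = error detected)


Syndrome = XOR of all bits = 1 XOR 1 XOR 1 XOR 1 XOR 1 XOR 0 XOR 1 XOR 0 XOR 0 XOR 1 XOR 0 XOR 1 XOR 0 XOR 0 XOR 1 XOR 1 = 0

0


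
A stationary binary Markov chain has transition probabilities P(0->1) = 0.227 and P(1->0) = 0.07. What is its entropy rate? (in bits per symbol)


Stationary distribution: pi_0 = p10/(p01+p10) = 0.2357, pi_1 = 0.7643. Entropy rate H' = pi_0*H(p01) + pi_1*H(p10) = 0.2357*0.7727 + 0.7643*0.3659 = 0.4618

0.4618 bits/symbol


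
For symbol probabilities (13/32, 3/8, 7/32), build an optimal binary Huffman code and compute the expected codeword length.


Huffman construction (repeatedly merge the two least-probable nodes; each merge adds 1 bit to every symbol beneath it): 7/32 + 3/8 = 19/32; 13/32 + 19/32 = 1. Resulting codeword lengths (in the order the probabilities were given): (1, 2, 2). L_avg = sum(p_i * l_i) = 13/32*1 + 3/8*2 + 7/32*2 = 51/32 = 1.5938

1.5938 bits


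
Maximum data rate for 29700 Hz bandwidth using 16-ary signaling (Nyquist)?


Rate = 2 * B * log2(M) = 2 * 29700 * 4.0 = 237600.0

237600.0 bps


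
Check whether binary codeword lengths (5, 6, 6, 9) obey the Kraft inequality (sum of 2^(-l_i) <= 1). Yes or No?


Kraft sum = sum(2^(-l_i)) = 0.0645, need <= 1. Result: satisfied (a binary prefix-free code with these lengths exists)

Yes


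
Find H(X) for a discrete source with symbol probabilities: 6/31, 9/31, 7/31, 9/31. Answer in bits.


H = -sum(p_i * log2(p_i)). Terms: -(6/31)*log2(6/31) = 0.458561; -(9/31)*log2(9/31) = 0.518014; -(7/31)*log2(7/31) = 0.484771; -(9/31)*log2(9/31) = 0.518014. H = 0.458561 + 0.518014 + 0.484771 + 0.518014 = 1.9794

1.9794 bits


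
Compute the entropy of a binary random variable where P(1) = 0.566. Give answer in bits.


H = -p*log2(p) - (1-p)*log2(1-p). -0.566*log2(0.566) = 0.464757; -0.434*log2(0.434) = 0.522637. H = 0.464757 + 0.522637 = 0.9874

0.9874 bits


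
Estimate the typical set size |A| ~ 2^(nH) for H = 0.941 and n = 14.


log2|A_typical| = nH = 14 * 0.941 = 13.174, so |A_typical| ~ 2^13.174 = 9.242e+03

9.242e+03


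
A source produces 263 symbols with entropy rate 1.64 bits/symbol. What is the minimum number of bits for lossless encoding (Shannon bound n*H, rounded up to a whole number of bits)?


Minimum bits >= n * H = 263 * 1.64 = 431.32, rounded up to a whole number of bits = 432

432 bits


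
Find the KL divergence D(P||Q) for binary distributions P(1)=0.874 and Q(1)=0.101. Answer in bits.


KL = p*log2(p/q) + (1-p)*log2((1-p)/(1-q)) = 0.874*log2(0.874/0.101) + 0.126*log2(0.126/0.899) = 2.3638

2.3638 bits


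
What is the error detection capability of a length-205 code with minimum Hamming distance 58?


Detection capability = d_min - 1 = 58 - 1 = 57

57 errors


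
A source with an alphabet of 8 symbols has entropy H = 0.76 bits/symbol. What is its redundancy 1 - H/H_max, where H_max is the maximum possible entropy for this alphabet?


H_max = log2(K) = log2(8) = 3.0 bits/symbol. Redundancy = 1 - H/H_max = 1 - 0.76/3.0 = 1 - 0.2533 = 0.7467

0.7467


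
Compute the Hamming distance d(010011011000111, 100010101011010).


Count differing positions: ^ ^ . . . ^ ^ ^ . . ^ ^ ^ . ^ = 9 differences

9


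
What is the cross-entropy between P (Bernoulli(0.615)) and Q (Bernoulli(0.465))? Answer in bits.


H(P,Q) = -p*log2(q) - (1-p)*log2(1-q). -0.615*log2(0.465) = 0.679389; -0.385*log2(0.535) = 0.347420. H(P,Q) = 0.679389 + 0.347420 = 1.0268

1.0268 bits


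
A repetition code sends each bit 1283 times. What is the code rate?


Rate = k/n = 1/1283

1/1283


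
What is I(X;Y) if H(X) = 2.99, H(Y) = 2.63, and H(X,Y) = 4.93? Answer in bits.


I(X;Y) = H(X) + H(Y) - H(X,Y) = 2.99 + 2.63 - 4.93 = 0.69

0.69 bits


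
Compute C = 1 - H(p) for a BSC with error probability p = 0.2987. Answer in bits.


H(p) = -p*log2(p) - (1-p)*log2(1-p) = -0.2987*log2(0.2987) - 0.7013*log2(0.7013) = 0.520703 + 0.358993 = 0.8797. C = 1 - H(p) = 1 - 0.8797 = 0.1203

0.1203 bits


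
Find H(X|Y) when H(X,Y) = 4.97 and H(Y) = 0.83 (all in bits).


H(X|Y) = H(X,Y) - H(Y) = 4.97 - 0.83 = 4.14

4.14 bits


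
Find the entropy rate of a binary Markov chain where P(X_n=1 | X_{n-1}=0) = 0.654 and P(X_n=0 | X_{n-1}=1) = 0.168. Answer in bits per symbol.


Stationary distribution: pi_0 = p10/(p01+p10) = 0.2044, pi_1 = 0.7956. Entropy rate H' = pi_0*H(p01) + pi_1*H(p10) = 0.2044*0.9304 + 0.7956*0.6531 = 0.7098

0.7098 bits/symbol


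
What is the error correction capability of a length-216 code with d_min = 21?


Correction capability = floor((d-1)/2) = floor((21-1)/2) = 10

10 errors


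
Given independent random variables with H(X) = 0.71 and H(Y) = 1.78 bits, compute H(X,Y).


For independent variables, H(X,Y) = H(X) + H(Y) = 0.71 + 1.78 = 2.49

2.49 bits


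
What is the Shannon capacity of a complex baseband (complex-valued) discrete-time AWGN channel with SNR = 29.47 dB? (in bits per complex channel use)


SNR_linear = 10^(29.47/10) = 885.1156; C = log2(1 + SNR_linear) = log2(1 + 885.1156) = 9.7914

9.7914 bits/channel use


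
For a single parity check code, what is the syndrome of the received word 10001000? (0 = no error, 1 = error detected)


Syndrome = XOR of all bits = 1 XOR 0 XOR 0 XOR 0 XOR 1 XOR 0 XOR 0 XOR 0 = 0

0


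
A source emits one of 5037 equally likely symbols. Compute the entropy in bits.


H = log2(n) = log2(5037) = 12.2983

12.2983 bits


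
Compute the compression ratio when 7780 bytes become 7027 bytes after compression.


Ratio = original / compressed = 7780 / 7027 = 1.1072

1.1072


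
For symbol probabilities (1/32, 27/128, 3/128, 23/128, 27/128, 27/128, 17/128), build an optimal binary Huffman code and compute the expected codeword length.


Huffman construction (repeatedly merge the two least-probable nodes; each merge adds 1 bit to every symbol beneath it): 3/128 + 1/32 = 7/128; 7/128 + 17/128 = 3/16; 23/128 + 3/16 = 47/128; 27/128 + 27/128 = 27/64; 27/128 + 47/128 = 37/64; 27/64 + 37/64 = 1. Resulting codeword lengths (in the order the probabilities were given): (5, 2, 5, 3, 2, 2, 4). L_avg = sum(p_i * l_i) = 1/32*5 + 27/128*2 + 3/128*5 + 23/128*3 + 27/128*2 + 27/128*2 + 17/128*4 = 167/64 = 2.6094

2.6094 bits


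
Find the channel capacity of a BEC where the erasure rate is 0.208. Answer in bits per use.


C = 1 - epsilon = 1 - 0.208 = 0.792

0.792 bits


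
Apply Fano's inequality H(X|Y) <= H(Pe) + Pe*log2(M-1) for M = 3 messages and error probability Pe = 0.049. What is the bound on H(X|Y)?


H(Pe) = -Pe*log2(Pe) - (1-Pe)*log2(1-Pe) = -0.049*log2(0.049) - 0.951*log2(0.951) = 0.213203 + 0.068931 = 0.2821. Pe*log2(M-1) = 0.049*log2(2) = 0.049000. Bound = H(Pe) + Pe*log2(M-1) = 0.213203 + 0.068931 + 0.049000 = 0.3311

0.3311 bits


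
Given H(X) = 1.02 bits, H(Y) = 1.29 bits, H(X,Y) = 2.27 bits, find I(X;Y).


I(X;Y) = H(X) + H(Y) - H(X,Y) = 1.02 + 1.29 - 2.27 = 0.04

0.04 bits


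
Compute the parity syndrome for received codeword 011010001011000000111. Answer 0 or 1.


Syndrome = XOR of all bits = 0 XOR 1 XOR 1 XOR 0 XOR 1 XOR 0 XOR 0 XOR 0 XOR 1 XOR 0 XOR 1 XOR 1 XOR 0 XOR 0 XOR 0 XOR 0 XOR 0 XOR 0 XOR 1 XOR 1 XOR 1 = 1

1


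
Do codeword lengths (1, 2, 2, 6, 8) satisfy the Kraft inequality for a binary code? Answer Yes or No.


Kraft sum = sum(2^(-l_i)) = 1.0195, need <= 1. Result: violated (a binary prefix-free code with these lengths cannot exist)

No


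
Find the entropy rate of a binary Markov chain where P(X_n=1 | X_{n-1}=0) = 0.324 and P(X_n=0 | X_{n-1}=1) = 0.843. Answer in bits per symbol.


Stationary distribution: pi_0 = p10/(p01+p10) = 0.7224, pi_1 = 0.2776. Entropy rate H' = pi_0*H(p01) + pi_1*H(p10) = 0.7224*0.9087 + 0.2776*0.6271 = 0.8305

0.8305 bits/symbol


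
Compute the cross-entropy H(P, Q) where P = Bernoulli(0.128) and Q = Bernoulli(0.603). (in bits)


H(P,Q) = -p*log2(q) - (1-p)*log2(1-q). -0.128*log2(0.603) = 0.093411; -0.872*log2(0.397) = 1.162192. H(P,Q) = 0.093411 + 1.162192 = 1.2556

1.2556 bits


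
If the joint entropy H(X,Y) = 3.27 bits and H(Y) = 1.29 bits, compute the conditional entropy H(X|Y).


H(X|Y) = H(X,Y) - H(Y) = 3.27 - 1.29 = 1.98

1.98 bits


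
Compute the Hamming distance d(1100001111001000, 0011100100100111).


Count differing positions: ^ ^ ^ ^ ^ . ^ . ^ ^ ^ . ^ ^ ^ ^ = 13 differences

13


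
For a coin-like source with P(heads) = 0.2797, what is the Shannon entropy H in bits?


H = -p*log2(p) - (1-p)*log2(1-p). -0.2797*log2(0.2797) = 0.514102; -0.7203*log2(0.7203) = 0.340940. H = 0.514102 + 0.340940 = 0.855

0.855 bits


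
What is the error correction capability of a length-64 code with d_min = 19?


Correction capability = floor((d-1)/2) = floor((19-1)/2) = 9

9 errors


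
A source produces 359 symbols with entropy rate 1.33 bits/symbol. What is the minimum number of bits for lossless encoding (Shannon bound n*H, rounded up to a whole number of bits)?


Minimum bits >= n * H = 359 * 1.33 = 477.47, rounded up to a whole number of bits = 478

478 bits


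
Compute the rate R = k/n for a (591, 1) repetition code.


Rate = k/n = 1/591

1/591


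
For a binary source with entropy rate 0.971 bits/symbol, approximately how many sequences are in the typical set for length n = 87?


log2|A_typical| = nH = 87 * 0.971 = 84.477, so |A_typical| ~ 2^84.477 = 2.692e+25

2.692e+25


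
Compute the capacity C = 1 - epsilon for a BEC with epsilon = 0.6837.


C = 1 - epsilon = 1 - 0.6837 = 0.3163

0.3163 bits
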